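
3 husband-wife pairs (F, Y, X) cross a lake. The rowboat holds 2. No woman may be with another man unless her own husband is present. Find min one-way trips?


Label couples F, Y, X (H = husband, W = wife).
Counting alone: 6 people, the rowboat carries 2 and someone must bring it back, so each round trip nets at most +1 on the far side until the last crossing → at least 9 trips. The jealousy constraint makes 9 impossible; the shortest valid schedule has 11:
1. WF+WY →  (far: WF,WY; near: HF,HY,HX,WX)
2. WF ←       (far: WY; near: HF,HY,HX,WF,WX)
3. WF+WX →  (far: WF,WY,WX; near: HF,HY,HX)
4. WF ←       (far: WY,WX; near: HF,HY,HX,WF)
5. HY+HX →  (far: HY,WY,HX,WX; near: HF,WF)
6. HY+WY ←  (far: HX,WX; near: HF,WF,HY,WY)
7. HF+HY →  (far: HF,HY,HX,WX; near: WF,WY)
8. WX ←       (far: HF,HY,HX; near: WF,WY,WX)
9. WF+WY →  (far: HF,WF,HY,WY,HX; near: WX)
10. HX ←      (far: HF,WF,HY,WY; near: HX,WX)
11. HX+WX → (far: all six; near: empty)
In every state each wife is either with her husband or with no other man.
Minimum trips = 11

11


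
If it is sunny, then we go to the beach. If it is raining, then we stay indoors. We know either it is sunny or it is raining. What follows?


Constructive dilemma: (P → Q) ∧ (R → S), P ∨ R ⊢ Q ∨ S
Premise 1: it is sunny → we go to the beach
Premise 2: it is raining → we stay indoors
Premise 3: it is sunny ∨ it is raining
Case 1: Assuming it is sunny, then by Premise 1, we go to the beach.
Case 2: Assuming it is raining, then by Premise 2, we stay indoors.
Since one of it is sunny or it is raining must hold, we get we go to the beach or we stay indoors.

We go to the beach or we stay indoors.


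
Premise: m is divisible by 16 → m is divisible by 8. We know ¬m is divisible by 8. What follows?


Modus tollens: P → Q, ¬Q ⊢ ¬P
P: m is divisible by 16
Q: m is divisible by 8
We have P → Q and Q is false.
By modus tollens, P must be false.

It is not the case that m is divisible by 16


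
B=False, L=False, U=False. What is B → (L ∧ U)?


B = False, L = False, U = False
Expression: B → (L ∧ U)
Step 1: L ∧ U = False AND False = False
Step 2: B → (False) = False → False = True

True


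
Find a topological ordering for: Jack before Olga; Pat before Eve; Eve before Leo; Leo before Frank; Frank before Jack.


Constraints: Jack before Olga; Pat before Eve; Eve before Leo; Leo before Frank; Frank before Jack
Method: repeatedly schedule the remaining task that has no remaining task required before it.
  Step 1: remaining {Jack, Olga, Pat, Eve, Leo, Frank}; every task except Pat still has a predecessor pending → schedule Pat.
  Step 2: remaining {Jack, Olga, Eve, Leo, Frank}; every task except Eve still has a predecessor pending → schedule Eve.
  Step 3: remaining {Jack, Olga, Leo, Frank}; every task except Leo still has a predecessor pending → schedule Leo.
  Step 4: remaining {Jack, Olga, Frank}; every task except Frank still has a predecessor pending → schedule Frank.
  Step 5: remaining {Jack, Olga}; every task except Jack still has a predecessor pending → schedule Jack.
  Step 6: only Olga remains → schedule Olga.
Resulting order:

Pat → Eve → Leo → Frank → Jack → Olga


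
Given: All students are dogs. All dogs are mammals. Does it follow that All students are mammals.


Premise 1: All students are dogs.
Premise 2: All dogs are mammals.
Conclusion: All students are mammals.
Barbara syllogism (AAA-1): All A are B, All B are C → All A are C.
Middle term (dogs) distributed in premise 2.

Valid


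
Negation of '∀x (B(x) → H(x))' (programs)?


Original: ∀x (B(x) → H(x))
Rule: ¬∀→∃, ¬∃→∀, negate predicate.
Negation: ∃x (B(x) ∧ ¬H(x))

∃x (B(x) ∧ ¬H(x))


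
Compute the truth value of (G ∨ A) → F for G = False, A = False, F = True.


G = False, A = False, F = True
Step 1: G ∨ A = False OR False = False
Step 2: (False) → F: false only when antecedent=True and F=False.
Result: True

True


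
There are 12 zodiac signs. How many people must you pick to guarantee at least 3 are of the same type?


Pigeonhole: to guarantee k in one of n categories, need (k-1)×n + 1.
k = 3, n = 12
Minimum = (3-1) × 12 + 1 = 2 × 12 + 1

25


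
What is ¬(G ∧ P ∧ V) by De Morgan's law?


De Morgan's law: ¬(P ∧ Q ∧ R) ≡ ¬P ∨ ¬Q ∨ ¬R
¬(G ∧ P ∧ V) = ¬G ∨ ¬P ∨ ¬V

¬G ∨ ¬P ∨ ¬V


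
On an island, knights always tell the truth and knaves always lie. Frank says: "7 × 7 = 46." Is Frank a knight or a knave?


Statement: "7 × 7 = 46."
Actual: 7 × 7 = 49
Claimed: 46
Statement is FALSE → Frank lies → Knave

Knave


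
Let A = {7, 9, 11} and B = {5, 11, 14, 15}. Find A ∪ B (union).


A = {7, 9, 11}
B = {5, 11, 14, 15}
Operation: union
All elements combined: 5, 7, 9, 11, 14, 15

{5, 7, 9, 11, 14, 15}


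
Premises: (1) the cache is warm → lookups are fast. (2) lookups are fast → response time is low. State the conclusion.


Hypothetical syllogism: P → Q, Q → R ⊢ P → R
Premise 1: the cache is warm → lookups are fast
Premise 2: lookups are fast → response time is low
Chain the implications: the middle term (lookups are fast) links the two.
Conclusion: If the cache is warm, then response time is low.

If the cache is warm, then response time is low.


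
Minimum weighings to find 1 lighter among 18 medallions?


Each weighing has 3 outcomes (left heavy / balance / right heavy), so k weighings distinguish at most 3^k cases; splitting into three near-equal groups achieves this.
Need 3^k ≥ 18: 3^2 = 9 < 18 ≤ 3^3 = 27
k = ⌈log₃(18)⌉ = 3

3


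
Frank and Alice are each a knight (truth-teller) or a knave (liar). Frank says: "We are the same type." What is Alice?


Frank says: "We are the same type."
Case 1: Frank is a Knight (truth-teller)
  Statement is true → they ARE the same → Alice is also a Knight
Case 2: Frank is a Knave (liar)
  Statement is false → they are NOT the same → Alice is a Knight
In both cases, Alice is a Knight.

Knight


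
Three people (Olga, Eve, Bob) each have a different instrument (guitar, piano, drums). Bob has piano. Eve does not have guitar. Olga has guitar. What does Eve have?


From clues:
  Bob → piano
  Olga → guitar
By elimination, Eve gets the remaining.

drums


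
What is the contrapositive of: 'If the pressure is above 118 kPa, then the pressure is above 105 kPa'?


Original: If the pressure is above 118 kPa, then the pressure is above 105 kPa
Contrapositive: If ¬Q, then ¬P
Negate Q: not (the pressure is above 105 kPa)
Negate P: not (the pressure is above 118 kPa)

If not (the pressure is above 105 kPa), then not (the pressure is above 118 kPa).


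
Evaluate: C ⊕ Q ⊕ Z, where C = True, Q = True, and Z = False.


C = True, Q = True, Z = False
Step 1: C ⊕ Q = True XOR True = False
Step 2: False ⊕ Z = False XOR False = False
XOR is true when an odd number of operands are true.

False


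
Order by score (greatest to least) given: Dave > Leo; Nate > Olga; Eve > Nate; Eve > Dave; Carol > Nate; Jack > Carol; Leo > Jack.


Constraints: Dave > Leo; Nate > Olga; Eve > Nate; Eve > Dave; Carol > Nate; Jack > Carol; Leo > Jack
Method: at each step, the next-highest is the one remaining person who never appears on the smaller side of a constraint between remaining people.
  Step 1: remaining {Dave, Jack, Carol, Leo, Olga, Eve, Nate}; on the smaller side: {Dave, Jack, Carol, Leo, Olga, Nate} → Eve is next (Eve > Nate; Eve > Dave).
  Step 2: remaining {Dave, Jack, Carol, Leo, Olga, Nate}; on the smaller side: {Jack, Carol, Leo, Olga, Nate} → Dave is next (Dave > Leo).
  Step 3: remaining {Jack, Carol, Leo, Olga, Nate}; on the smaller side: {Jack, Carol, Olga, Nate} → Leo is next (Leo > Jack).
  Step 4: remaining {Jack, Carol, Olga, Nate}; on the smaller side: {Carol, Olga, Nate} → Jack is next (Jack > Carol).
  Step 5: remaining {Carol, Olga, Nate}; on the smaller side: {Olga, Nate} → Carol is next (Carol > Nate).
  Step 6: remaining {Olga, Nate}; on the smaller side: {Olga} → Nate is next (Nate > Olga).
  Step 7: only Olga remains → lowest.
Final ranking (highest to lowest):

Eve > Dave > Leo > Jack > Carol > Nate > Olga


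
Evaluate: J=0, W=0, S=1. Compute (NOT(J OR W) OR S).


J OR W = 0
NOT(0) = 1
1 OR 1 = 1

1


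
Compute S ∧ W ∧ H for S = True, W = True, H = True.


S = True, W = True, H = True
Step 1: S ∧ W = True AND True = True
Step 2: (True) ∧ H = (True) AND True = True
AND is true only when ALL operands are true.

True


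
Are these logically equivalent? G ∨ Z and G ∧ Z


Expression 1: G ∨ Z
Expression 2: G ∧ Z
Truth table (G Z | Expr1 Expr2):
  T T |   T     T
  T F |   T     F   ← differ
  F T |   T     F   ← differ
  F F |   F     F
Counterexample: G=T, Z=F gives Expr1 = T but Expr2 = F, so the expressions are NOT logically equivalent.

No


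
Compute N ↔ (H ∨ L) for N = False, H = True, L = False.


N = False, H = True, L = False
Step 1: H ∨ L = True OR False = True
Step 2: N ↔ (True): true when both sides have same truth value.
Result: False ↔ True = False

False


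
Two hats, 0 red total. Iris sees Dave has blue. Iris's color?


Total red = 0, Dave = blue
Red accounted for: 0
Remaining for Iris: 0
Iris's hat is blue.

blue


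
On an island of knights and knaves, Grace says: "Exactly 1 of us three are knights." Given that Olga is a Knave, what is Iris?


Grace claims exactly 1 knights among Grace, Olga, Iris.
Given: Olga is a Knave.

Case 1: Grace is a Knight (tells truth)
  Then exactly 1 of the three are knights.
  Counting Grace, Olga: 1 knight(s) so far. Need 0 more → Iris = Knave.
Case 2: Grace is a Knave (lies)
  Then the count is NOT 1.
  If Iris = Knight, count = 1 = 1 → claim would be true, contradicts lie.
  If Iris = Knave, count = 0 ≠ 1 → lie confirmed ✓

Iris is a Knave.

Knave


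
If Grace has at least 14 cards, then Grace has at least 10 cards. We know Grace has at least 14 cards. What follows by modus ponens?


Modus ponens: P → Q, P ⊢ Q
P: Grace has at least 14 cards
Q: Grace has at least 10 cards
We have P → Q and P is true.
By modus ponens, Q must be true.

Grace has at least 10 cards


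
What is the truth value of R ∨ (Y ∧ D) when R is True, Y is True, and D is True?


R = True, Y = True, D = True
Step 1: Y ∧ D = True AND True = True
Step 2: R ∨ True = True OR True = True
AND evaluated first (higher precedence); then OR applied.

True


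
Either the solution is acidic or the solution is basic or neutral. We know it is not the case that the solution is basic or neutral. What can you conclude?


Disjunctive syllogism: P ∨ Q, ¬P ⊢ Q
Disjunction: the solution is acidic ∨ the solution is basic or neutral
We know it is not the case that the solution is basic or neutral.
By disjunctive syllogism, the other disjunct must be true.

The solution is acidic


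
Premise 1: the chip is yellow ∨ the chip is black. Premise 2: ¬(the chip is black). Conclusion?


Disjunctive syllogism: P ∨ Q, ¬P ⊢ Q
Disjunction: the chip is yellow ∨ the chip is black
We know it is not the case that the chip is black.
By disjunctive syllogism, the other disjunct must be true.

The chip is yellow


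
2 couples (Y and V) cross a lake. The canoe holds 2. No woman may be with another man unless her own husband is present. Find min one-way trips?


Label couples Y and V.
1. WY+WV → (far: WY,WV; near: HY,HV)
2. WY ←   (far: WV; near: HY,HV,WY)
3. HY+HV → (far: HY,HV,WV; near: WY)
4. HY ←   (far: HV,WV; near: HY,WY)  — HY returns, since WY is alone on near bank
5. HY+WY → (far: all four; near: empty)
Every state respects the constraint.
Minimum trips = 5

5


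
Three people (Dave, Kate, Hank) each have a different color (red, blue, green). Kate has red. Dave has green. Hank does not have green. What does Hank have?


From clues:
  Kate → red
  Dave → green
By elimination, Hank gets the remaining.

blue


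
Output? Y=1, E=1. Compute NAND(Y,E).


Y AND E = 1
NOT(1) = 0

0


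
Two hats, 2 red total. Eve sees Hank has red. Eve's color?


Total red = 2, Hank = red
Red accounted for: 1
Remaining for Eve: 1
Eve's hat is red.

red


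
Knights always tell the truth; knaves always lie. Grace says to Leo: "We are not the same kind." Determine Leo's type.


Grace says: "We are not the same kind."
Case 1: Grace is a Knight (truth-teller)
  Statement is true → they ARE different → Leo is a Knave
Case 2: Grace is a Knave (liar)
  Statement is false → they are NOT different → Leo is a Knave
In both cases, Leo is a Knave.

Knave


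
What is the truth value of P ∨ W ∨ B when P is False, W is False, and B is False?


P = False, W = False, B = False
Step 1: P ∨ W = False OR False = False
Step 2: False ∨ B = False OR False = False
OR is true when at least one operand is true.

False


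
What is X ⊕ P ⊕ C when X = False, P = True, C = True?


X = False, P = True, C = True
Step 1: X ⊕ P = False XOR True = True
Step 2: True ⊕ C = True XOR True = False
XOR is true when an odd number of operands are true.

False


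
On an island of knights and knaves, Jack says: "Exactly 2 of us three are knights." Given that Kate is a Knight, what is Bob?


Jack claims exactly 2 knights among Jack, Kate, Bob.
Given: Kate is a Knight.

Case 1: Jack is a Knight (tells truth)
  Then exactly 2 of the three are knights.
  Counting Jack, Kate: 2 knight(s) so far. Need 0 more → Bob = Knave.
Case 2: Jack is a Knave (lies)
  Then the count is NOT 2.
  If Bob = Knight, count = 2 = 2 → claim would be true, contradicts lie.
  If Bob = Knave, count = 1 ≠ 2 → lie confirmed ✓

Bob is a Knave.

Knave


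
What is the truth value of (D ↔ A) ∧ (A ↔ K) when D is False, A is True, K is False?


D = False, A = True, K = False
Step 1: D ↔ A is true when D and A have the same value. Result: False
Step 2: A ↔ K is true when A and K have the same value. Result: False
Step 3: False ∧ False = False

False


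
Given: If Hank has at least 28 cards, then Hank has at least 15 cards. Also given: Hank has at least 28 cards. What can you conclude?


Modus ponens: P → Q, P ⊢ Q
P: Hank has at least 28 cards
Q: Hank has at least 15 cards
We have P → Q and P is true.
By modus ponens, Q must be true.

Hank has at least 15 cards


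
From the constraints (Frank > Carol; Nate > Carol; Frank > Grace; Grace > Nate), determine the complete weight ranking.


Constraints: Frank > Carol; Nate > Carol; Frank > Grace; Grace > Nate
Method: at each step, the next-highest is the one remaining person who never appears on the smaller side of a constraint between remaining people.
  Step 1: remaining {Carol, Grace, Nate, Frank}; on the smaller side: {Carol, Grace, Nate} → Frank is next (Frank > Carol; Frank > Grace).
  Step 2: remaining {Carol, Grace, Nate}; on the smaller side: {Carol, Nate} → Grace is next (Grace > Nate).
  Step 3: remaining {Carol, Nate}; on the smaller side: {Carol} → Nate is next (Nate > Carol).
  Step 4: only Carol remains → lowest.
Final ranking (highest to lowest):

Frank > Grace > Nate > Carol


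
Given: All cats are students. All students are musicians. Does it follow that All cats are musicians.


Premise 1: All cats are students.
Premise 2: All students are musicians.
Conclusion: All cats are musicians.
Barbara syllogism (AAA-1): All A are B, All B are C → All A are C.
Middle term (students) distributed in premise 2.

Valid


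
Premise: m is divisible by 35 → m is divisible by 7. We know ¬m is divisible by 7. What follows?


Modus tollens: P → Q, ¬Q ⊢ ¬P
P: m is divisible by 35
Q: m is divisible by 7
We have P → Q and Q is false.
By modus tollens, P must be false.

It is not the case that m is divisible by 35


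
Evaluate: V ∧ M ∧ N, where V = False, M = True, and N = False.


V = False, M = True, N = False
Step 1: V ∧ M = False AND True = False
Step 2: (False) ∧ N = (False) AND False = False
AND is true only when ALL operands are true.

False


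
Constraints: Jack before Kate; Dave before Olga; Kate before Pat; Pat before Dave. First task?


Constraints: Jack before Kate; Dave before Olga; Kate before Pat; Pat before Dave
The first task can have nothing scheduled before it, so it must never appear on the right of a 'before'.
Tasks appearing after some 'before': Kate, Olga, Pat, Dave.
The only task not in that list is Jack → it is first.

Jack


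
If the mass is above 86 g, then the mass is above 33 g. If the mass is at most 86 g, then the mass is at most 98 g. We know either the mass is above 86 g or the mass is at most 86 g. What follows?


Constructive dilemma: (P → Q) ∧ (R → S), P ∨ R ⊢ Q ∨ S
Premise 1: the mass is above 86 g → the mass is above 33 g
Premise 2: the mass is at most 86 g → the mass is at most 98 g
Premise 3: the mass is above 86 g ∨ the mass is at most 86 g
Case 1: Assuming the mass is above 86 g, then by Premise 1, the mass is above 33 g.
Case 2: Assuming the mass is at most 86 g, then by Premise 2, the mass is at most 98 g.
Since one of the mass is above 86 g or the mass is at most 86 g must hold, we get the mass is above 33 g or the mass is at most 98 g.

The mass is above 33 g or the mass is at most 98 g.


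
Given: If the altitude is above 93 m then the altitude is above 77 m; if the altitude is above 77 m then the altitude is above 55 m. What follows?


Hypothetical syllogism: P → Q, Q → R ⊢ P → R
Premise 1: the altitude is above 93 m → the altitude is above 77 m
Premise 2: the altitude is above 77 m → the altitude is above 55 m
Chain the implications: the middle term (the altitude is above 77 m) links the two.
Conclusion: If the altitude is above 93 m, then the altitude is above 55 m.

If the altitude is above 93 m, then the altitude is above 55 m.


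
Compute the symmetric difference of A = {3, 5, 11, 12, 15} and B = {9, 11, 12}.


A = {3, 5, 11, 12, 15}
B = {9, 11, 12}
Operation: symmetric difference
In A only: [3, 5, 15], in B only: [9]

{3, 5, 9, 15}


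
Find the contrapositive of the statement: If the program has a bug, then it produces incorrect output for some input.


Original: If the program has a bug, then it produces incorrect output for some input
Contrapositive: If ¬Q, then ¬P
Negate Q: not (it produces incorrect output for some input)
Negate P: not (the program has a bug)

If not (it produces incorrect output for some input), then not (the program has a bug).


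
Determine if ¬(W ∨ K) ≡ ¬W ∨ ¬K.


Expression 1: ¬(W ∨ K)
Expression 2: ¬W ∨ ¬K
Truth table (W K | Expr1 Expr2):
  T T |   F     F
  T F |   F     T   ← differ
  F T |   F     T   ← differ
  F F |   T     T
Counterexample: W=T, K=F gives Expr1 = F but Expr2 = T, so the expressions are NOT logically equivalent.

No


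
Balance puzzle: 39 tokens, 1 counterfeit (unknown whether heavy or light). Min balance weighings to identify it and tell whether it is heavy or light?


Let n = 39. 78 possibilities (n tokens × lighter/heavier); each weighing has 3 outcomes.
Bound for k weighings: say the first weighing puts j tokens on each pan. If it tips, the 2j weighed tokens remain suspects (each with a known direction) and k-1 weighings give 3^(k-1) outcomes; 3^(k-1) is odd, so 2j ≤ 3^(k-1) - 1. If it balances, the n - 2j unweighed tokens remain with direction unknown: 2(n - 2j) ≤ 3^(k-1) - 1 by the same parity argument. Adding, n ≤ (3^(k-1) - 1) + (3^(k-1) - 1)/2 = (3^k - 3)/2, and the classical three-group strategy achieves this (3 tokens in 2 weighings, 12 in 3, 39 in 4, 120 in 5).
So we need the smallest k with (3^k - 3)/2 ≥ 39.
k = 3: (3^3 - 3)/2 = 12 < 39 ✗
k = 4: (3^4 - 3)/2 = 39 ≥ 39 ✓

4


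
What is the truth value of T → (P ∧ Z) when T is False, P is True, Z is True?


T = False, P = True, Z = True
Step 1: P ∧ Z = True AND True = True
Step 2: T → (True): false only when T=True and consequent=False.
Result: True

True


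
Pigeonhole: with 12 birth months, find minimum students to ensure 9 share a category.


Pigeonhole: to guarantee k in one of n categories, need (k-1)×n + 1.
k = 9, n = 12
Minimum = (9-1) × 12 + 1 = 8 × 12 + 1

97


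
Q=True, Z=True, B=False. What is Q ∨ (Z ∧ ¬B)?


Q = True, Z = True, B = False
Expression: Q ∨ (Z ∧ ¬B)
Step 1: ¬B = NOT False = True
Step 2: Z ∧ ¬B = True AND True = True
Step 3: Q ∨ (True) = True OR True = True

True


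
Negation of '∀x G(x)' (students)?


Original: ∀x G(x)
Rule: ¬∀→∃, ¬∃→∀, negate predicate.
Negation: ∃x ¬G(x)

∃x ¬G(x)


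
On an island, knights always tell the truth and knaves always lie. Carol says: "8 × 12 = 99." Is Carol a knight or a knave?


Statement: "8 × 12 = 99."
Actual: 8 × 12 = 96
Claimed: 99
Statement is FALSE → Carol lies → Knave

Knave


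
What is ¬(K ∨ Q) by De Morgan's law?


De Morgan's law: ¬(P ∨ Q) ≡ ¬P ∧ ¬Q
¬(K ∨ Q) = ¬K ∧ ¬Q

¬K ∧ ¬Q


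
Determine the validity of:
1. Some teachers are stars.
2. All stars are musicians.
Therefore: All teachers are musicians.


Premise 1: Some teachers are stars.
Premise 2: All stars are musicians.
Conclusion: All teachers are musicians.
Fallacy: illicit minor. The minor term (teachers) is distributed in the conclusion ('All teachers ...') but undistributed in its premise ('Some teachers are stars' doesn't cover all teachers).
Only 'Some teachers are musicians' follows, not 'All'.

Invalid


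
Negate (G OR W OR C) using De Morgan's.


De Morgan's law: ¬(P ∨ Q ∨ R) ≡ ¬P ∧ ¬Q ∧ ¬R
¬(G ∨ W ∨ C) = ¬G ∧ ¬W ∧ ¬C

¬G ∧ ¬W ∧ ¬C


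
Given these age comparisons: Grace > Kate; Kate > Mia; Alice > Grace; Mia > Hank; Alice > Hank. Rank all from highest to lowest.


Constraints: Grace > Kate; Kate > Mia; Alice > Grace; Mia > Hank; Alice > Hank
Method: at each step, the next-highest is the one remaining person who never appears on the smaller side of a constraint between remaining people.
  Step 1: remaining {Kate, Hank, Grace, Alice, Mia}; on the smaller side: {Kate, Hank, Grace, Mia} → Alice is next (Alice > Grace; Alice > Hank).
  Step 2: remaining {Kate, Hank, Grace, Mia}; on the smaller side: {Kate, Hank, Mia} → Grace is next (Grace > Kate).
  Step 3: remaining {Kate, Hank, Mia}; on the smaller side: {Hank, Mia} → Kate is next (Kate > Mia).
  Step 4: remaining {Hank, Mia}; on the smaller side: {Hank} → Mia is next (Mia > Hank).
  Step 5: only Hank remains → lowest.
Final ranking (highest to lowest):

Alice > Grace > Kate > Mia > Hank


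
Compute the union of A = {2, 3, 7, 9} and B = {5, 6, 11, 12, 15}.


A = {2, 3, 7, 9}
B = {5, 6, 11, 12, 15}
Operation: union
All elements combined: 2, 3, 5, 6, 7, 9, 11, 12, 15

{2, 3, 5, 6, 7, 9, 11, 12, 15}


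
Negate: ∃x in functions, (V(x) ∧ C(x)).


Original: ∃x (V(x) ∧ C(x))
Rule: ¬∀→∃, ¬∃→∀, negate predicate.
Negation: ∀x (¬V(x) ∨ ¬C(x))

∀x (¬V(x) ∨ ¬C(x))


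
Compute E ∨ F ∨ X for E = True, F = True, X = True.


E = True, F = True, X = True
Step 1: E ∨ F = True OR True = True
Step 2: True ∨ X = True OR True = True
OR is true when at least one operand is true.

True


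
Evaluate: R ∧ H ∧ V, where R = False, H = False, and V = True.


R = False, H = False, V = True
Step 1: R ∧ H = False AND False = False
Step 2: (False) ∧ V = (False) AND True = False
AND is true only when ALL operands are true.

False


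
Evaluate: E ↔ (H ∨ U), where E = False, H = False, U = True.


E = False, H = False, U = True
Step 1: H ∨ U = False OR True = True
Step 2: E ↔ (True): true when both sides have same truth value.
Result: False ↔ True = False

False


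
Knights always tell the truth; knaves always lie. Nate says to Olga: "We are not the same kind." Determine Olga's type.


Nate says: "We are not the same kind."
Case 1: Nate is a Knight (truth-teller)
  Statement is true → they ARE different → Olga is a Knave
Case 2: Nate is a Knave (liar)
  Statement is false → they are NOT different → Olga is a Knave
In both cases, Olga is a Knave.

Knave


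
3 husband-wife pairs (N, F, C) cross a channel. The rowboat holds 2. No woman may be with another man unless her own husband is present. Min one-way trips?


Label couples N, F, C (H = husband, W = wife).
Counting alone: 6 people, the rowboat carries 2 and someone must bring it back, so each round trip nets at most +1 on the far side until the last crossing → at least 9 trips. The jealousy constraint makes 9 impossible; the shortest valid schedule has 11:
1. WN+WF →  (far: WN,WF; near: HN,HF,HC,WC)
2. WN ←       (far: WF; near: HN,HF,HC,WN,WC)
3. WN+WC →  (far: WN,WF,WC; near: HN,HF,HC)
4. WN ←       (far: WF,WC; near: HN,HF,HC,WN)
5. HF+HC →  (far: HF,WF,HC,WC; near: HN,WN)
6. HF+WF ←  (far: HC,WC; near: HN,WN,HF,WF)
7. HN+HF →  (far: HN,HF,HC,WC; near: WN,WF)
8. WC ←       (far: HN,HF,HC; near: WN,WF,WC)
9. WN+WF →  (far: HN,WN,HF,WF,HC; near: WC)
10. HC ←      (far: HN,WN,HF,WF; near: HC,WC)
11. HC+WC → (far: all six; near: empty)
In every state each wife is either with her husband or with no other man.
Minimum trips = 11

11


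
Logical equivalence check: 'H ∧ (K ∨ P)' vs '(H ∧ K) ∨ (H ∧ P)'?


Expression 1: H ∧ (K ∨ P)
Expression 2: (H ∧ K) ∨ (H ∧ P)
Truth table (H K P | Expr1 Expr2):
  T T T |   T     T
  T T F |   T     T
  T F T |   T     T
  T F F |   F     F
  F T T |   F     F
  F T F |   F     F
  F F T |   F     F
  F F F |   F     F
All 8 rows agree, so the expressions are logically equivalent.

Yes


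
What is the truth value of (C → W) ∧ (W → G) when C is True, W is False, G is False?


C = True, W = False, G = False
Step 1: C → W is false only when C=True and W=False. Result: False
Step 2: W → G is false only when W=True and G=False. Result: True
Step 3: False ∧ True = False

False


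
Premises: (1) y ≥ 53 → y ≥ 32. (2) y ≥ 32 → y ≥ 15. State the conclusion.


Hypothetical syllogism: P → Q, Q → R ⊢ P → R
Premise 1: y ≥ 53 → y ≥ 32
Premise 2: y ≥ 32 → y ≥ 15
Chain the implications: the middle term (y ≥ 32) links the two.
Conclusion: If y ≥ 53, then y ≥ 15.

If y ≥ 53, then y ≥ 15.


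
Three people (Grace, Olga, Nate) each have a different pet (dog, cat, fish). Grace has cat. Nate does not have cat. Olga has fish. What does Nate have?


From clues:
  Olga → fish
  Grace → cat
By elimination, Nate gets the remaining.

dog


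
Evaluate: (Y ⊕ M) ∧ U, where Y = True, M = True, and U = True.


Y = True, M = True, U = True
Step 1: Y ⊕ M = True XOR True = False
Step 2: False ∧ U = False AND True = False
XOR true when exactly one of Y,M is true; then AND with U.

False


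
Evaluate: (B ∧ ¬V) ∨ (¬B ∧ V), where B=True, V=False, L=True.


B = True, V = False, L = True
Expression: (B ∧ ¬V) ∨ (¬B ∧ V)
Step 1: ¬V = NOT False = True
Step 2: B ∧ ¬V = True AND True = True
Step 3: ¬B = NOT True = False
Step 4: ¬B ∧ V = False AND False = False
Step 5: (True) ∨ (False) = True OR False = True

True


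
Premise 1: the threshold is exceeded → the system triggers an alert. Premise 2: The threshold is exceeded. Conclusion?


Modus ponens: P → Q, P ⊢ Q
P: the threshold is exceeded
Q: the system triggers an alert
We have P → Q and P is true.
By modus ponens, Q must be true.

The system triggers an alert


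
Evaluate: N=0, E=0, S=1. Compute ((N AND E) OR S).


N AND E = 0&0 = 0
0 OR 1 = 1

1


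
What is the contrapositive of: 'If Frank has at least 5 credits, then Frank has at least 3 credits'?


Original: If Frank has at least 5 credits, then Frank has at least 3 credits
Contrapositive: If ¬Q, then ¬P
Negate Q: not (Frank has at least 3 credits)
Negate P: not (Frank has at least 5 credits)

If not (Frank has at least 3 credits), then not (Frank has at least 5 credits).


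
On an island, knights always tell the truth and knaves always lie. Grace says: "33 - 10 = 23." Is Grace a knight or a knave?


Statement: "33 - 10 = 23."
Actual: 33 - 10 = 23
Claimed: 23
Statement is TRUE → Grace tells the truth → Knight

Knight


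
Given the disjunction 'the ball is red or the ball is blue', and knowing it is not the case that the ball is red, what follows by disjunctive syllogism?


Disjunctive syllogism: P ∨ Q, ¬P ⊢ Q
Disjunction: the ball is red ∨ the ball is blue
We know it is not the case that the ball is red.
By disjunctive syllogism, the other disjunct must be true.

The ball is blue


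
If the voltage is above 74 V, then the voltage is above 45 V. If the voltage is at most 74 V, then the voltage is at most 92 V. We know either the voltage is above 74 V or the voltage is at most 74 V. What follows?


Constructive dilemma: (P → Q) ∧ (R → S), P ∨ R ⊢ Q ∨ S
Premise 1: the voltage is above 74 V → the voltage is above 45 V
Premise 2: the voltage is at most 74 V → the voltage is at most 92 V
Premise 3: the voltage is above 74 V ∨ the voltage is at most 74 V
Case 1: Assuming the voltage is above 74 V, then by Premise 1, the voltage is above 45 V.
Case 2: Assuming the voltage is at most 74 V, then by Premise 2, the voltage is at most 92 V.
Since one of the voltage is above 74 V or the voltage is at most 74 V must hold, we get the voltage is above 45 V or the voltage is at most 92 V.

The voltage is above 45 V or the voltage is at most 92 V.


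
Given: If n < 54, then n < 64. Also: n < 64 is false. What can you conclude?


Modus tollens: P → Q, ¬Q ⊢ ¬P
P: n < 54
Q: n < 64
We have P → Q and Q is false.
By modus tollens, P must be false.

It is not the case that n < 54


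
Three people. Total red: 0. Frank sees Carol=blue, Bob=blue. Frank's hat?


Total red = 0, seen red = 0
Own red = 0 - 0 = 0
Frank's hat is blue.

blue


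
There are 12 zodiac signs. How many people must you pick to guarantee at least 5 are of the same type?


Pigeonhole: to guarantee k in one of n categories, need (k-1)×n + 1.
k = 5, n = 12
Minimum = (5-1) × 12 + 1 = 4 × 12 + 1

49


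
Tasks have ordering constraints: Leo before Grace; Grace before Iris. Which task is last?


Constraints: Leo before Grace; Grace before Iris
The last task can have nothing scheduled after it, so it must never appear on the left of a 'before'.
Tasks appearing before some other task: Leo, Grace.
The only task not in that list is Iris → it is last.

Iris


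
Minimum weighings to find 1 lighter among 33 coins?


Each weighing has 3 outcomes (left heavy / balance / right heavy), so k weighings distinguish at most 3^k cases; splitting into three near-equal groups achieves this.
Need 3^k ≥ 33: 3^3 = 27 < 33 ≤ 3^4 = 81
k = ⌈log₃(33)⌉ = 4

4


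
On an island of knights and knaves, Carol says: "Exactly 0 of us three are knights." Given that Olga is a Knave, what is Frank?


Carol claims exactly 0 knights among Carol, Olga, Frank.
Given: Olga is a Knave.

Case 1: Carol is a Knight (tells truth)
  Then exactly 0 of the three are knights.
  Counting Carol, Olga: 1 knight(s) so far. Need -1 more → impossible.
Case 2: Carol is a Knave (lies)
  Then the count is NOT 0.
  If Frank = Knave, count = 0 = 0 → claim would be true, contradicts lie.
  If Frank = Knight, count = 1 ≠ 0 → lie confirmed ✓

Frank is a Knight.

Knight


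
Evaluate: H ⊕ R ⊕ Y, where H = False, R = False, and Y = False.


H = False, R = False, Y = False
Step 1: H ⊕ R = False XOR False = False
Step 2: False ⊕ Y = False XOR False = False
XOR is true when an odd number of operands are true.

False


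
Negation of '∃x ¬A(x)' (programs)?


Original: ∃x ¬A(x)
Rule: ¬∀→∃, ¬∃→∀, negate predicate.
Negation: ∀x A(x)

∀x A(x)


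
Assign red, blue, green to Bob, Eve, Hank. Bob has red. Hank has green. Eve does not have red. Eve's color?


From clues:
  Hank → green
  Bob → red
By elimination, Eve gets the remaining.

blue


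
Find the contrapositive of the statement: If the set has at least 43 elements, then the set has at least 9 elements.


Original: If the set has at least 43 elements, then the set has at least 9 elements
Contrapositive: If ¬Q, then ¬P
Negate Q: not (the set has at least 9 elements)
Negate P: not (the set has at least 43 elements)

If not (the set has at least 9 elements), then not (the set has at least 43 elements).


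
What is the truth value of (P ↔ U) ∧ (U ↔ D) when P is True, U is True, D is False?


P = True, U = True, D = False
Step 1: P ↔ U is true when P and U have the same value. Result: True
Step 2: U ↔ D is true when U and D have the same value. Result: False
Step 3: True ∧ False = False

False


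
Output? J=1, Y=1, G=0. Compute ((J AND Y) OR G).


J AND Y = 1&1 = 1
1 OR 0 = 1

1


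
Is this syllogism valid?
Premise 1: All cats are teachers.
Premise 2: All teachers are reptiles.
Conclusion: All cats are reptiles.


Premise 1: All cats are teachers.
Premise 2: All teachers are reptiles.
Conclusion: All cats are reptiles.
Barbara syllogism (AAA-1): All A are B, All B are C → All A are C.
Middle term (teachers) distributed in premise 2.

Valid


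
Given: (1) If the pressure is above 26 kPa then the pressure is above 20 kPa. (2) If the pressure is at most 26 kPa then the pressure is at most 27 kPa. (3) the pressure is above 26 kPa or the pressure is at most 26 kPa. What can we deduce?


Constructive dilemma: (P → Q) ∧ (R → S), P ∨ R ⊢ Q ∨ S
Premise 1: the pressure is above 26 kPa → the pressure is above 20 kPa
Premise 2: the pressure is at most 26 kPa → the pressure is at most 27 kPa
Premise 3: the pressure is above 26 kPa ∨ the pressure is at most 26 kPa
Case 1: Assuming the pressure is above 26 kPa, then by Premise 1, the pressure is above 20 kPa.
Case 2: Assuming the pressure is at most 26 kPa, then by Premise 2, the pressure is at most 27 kPa.
Since one of the pressure is above 26 kPa or the pressure is at most 26 kPa must hold, we get the pressure is above 20 kPa or the pressure is at most 27 kPa.

The pressure is above 20 kPa or the pressure is at most 27 kPa.


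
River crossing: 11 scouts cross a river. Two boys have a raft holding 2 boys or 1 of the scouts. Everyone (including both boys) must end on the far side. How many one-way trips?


Per crossing of one of the scouts: boys→, one←, one of the scouts→, one← = 4 trips
11 × 4 = 44, + 1 final boys→ = 45
Minimum trips = 45

45


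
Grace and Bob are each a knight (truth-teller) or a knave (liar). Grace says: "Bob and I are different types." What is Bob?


Grace says: "Bob and I are different types."
Case 1: Grace is a Knight (truth-teller)
  Statement is true → they ARE different → Bob is a Knave
Case 2: Grace is a Knave (liar)
  Statement is false → they are NOT different → Bob is a Knave
In both cases, Bob is a Knave.

Knave


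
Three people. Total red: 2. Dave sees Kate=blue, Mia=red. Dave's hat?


Total red = 2, seen red = 1
Own red = 2 - 1 = 1
Dave's hat is red.

red


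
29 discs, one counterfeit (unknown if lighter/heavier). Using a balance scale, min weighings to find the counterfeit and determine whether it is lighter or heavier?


Let n = 29. 58 possibilities (n discs × lighter/heavier); each weighing has 3 outcomes.
Bound for k weighings: say the first weighing puts j discs on each pan. If it tips, the 2j weighed discs remain suspects (each with a known direction) and k-1 weighings give 3^(k-1) outcomes; 3^(k-1) is odd, so 2j ≤ 3^(k-1) - 1. If it balances, the n - 2j unweighed discs remain with direction unknown: 2(n - 2j) ≤ 3^(k-1) - 1 by the same parity argument. Adding, n ≤ (3^(k-1) - 1) + (3^(k-1) - 1)/2 = (3^k - 3)/2, and the classical three-group strategy achieves this (3 discs in 2 weighings, 12 in 3, 39 in 4, 120 in 5).
So we need the smallest k with (3^k - 3)/2 ≥ 29.
k = 3: (3^3 - 3)/2 = 12 < 29 ✗
k = 4: (3^4 - 3)/2 = 39 ≥ 29 ✓

4


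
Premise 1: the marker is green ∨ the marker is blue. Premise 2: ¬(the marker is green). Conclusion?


Disjunctive syllogism: P ∨ Q, ¬P ⊢ Q
Disjunction: the marker is green ∨ the marker is blue
We know it is not the case that the marker is green.
By disjunctive syllogism, the other disjunct must be true.

The marker is blue


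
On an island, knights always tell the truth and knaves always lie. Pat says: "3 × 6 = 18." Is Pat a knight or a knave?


Statement: "3 × 6 = 18."
Actual: 3 × 6 = 18
Claimed: 18
Statement is TRUE → Pat tells the truth → Knight

Knight


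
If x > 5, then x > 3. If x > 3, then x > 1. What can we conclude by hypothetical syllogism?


Hypothetical syllogism: P → Q, Q → R ⊢ P → R
Premise 1: x > 5 → x > 3
Premise 2: x > 3 → x > 1
Chain the implications: the middle term (x > 3) links the two.
Conclusion: If x > 5, then x > 1.

If x > 5, then x > 1.


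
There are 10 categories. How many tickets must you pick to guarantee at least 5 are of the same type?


Pigeonhole: to guarantee k in one of n categories, need (k-1)×n + 1.
k = 5, n = 10
Minimum = (5-1) × 10 + 1 = 4 × 10 + 1

41


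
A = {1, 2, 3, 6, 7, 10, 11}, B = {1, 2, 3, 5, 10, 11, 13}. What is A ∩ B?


A = {1, 2, 3, 6, 7, 10, 11}
B = {1, 2, 3, 5, 10, 11, 13}
Operation: intersection
Elements in both: 1, 2, 3, 10, 11

{1, 2, 3, 10, 11}


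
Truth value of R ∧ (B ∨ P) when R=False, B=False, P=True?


R = False, B = False, P = True
Expression: R ∧ (B ∨ P)
Step 1: B ∨ P = False OR True = True
Step 2: R ∧ (True) = False AND True = False

False


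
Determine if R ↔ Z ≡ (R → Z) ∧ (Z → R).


Expression 1: R ↔ Z
Expression 2: (R → Z) ∧ (Z → R)
Truth table (R Z | Expr1 Expr2):
  T T |   T     T
  T F |   F     F
  F T |   F     F
  F F |   T     T
All 4 rows agree, so the expressions are logically equivalent.

Yes


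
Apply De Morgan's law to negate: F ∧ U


De Morgan's law: ¬(P ∧ Q) ≡ ¬P ∨ ¬Q
¬(F ∧ U) = ¬F ∨ ¬U

¬F ∨ ¬U


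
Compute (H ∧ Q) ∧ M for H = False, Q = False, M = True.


H = False, Q = False, M = True
Step 1: H ∧ Q = False AND False = False
Step 2: False ∧ M = False AND True = False
AND is true only when ALL operands are true.

False


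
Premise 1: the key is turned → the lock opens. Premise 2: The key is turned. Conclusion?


Modus ponens: P → Q, P ⊢ Q
P: the key is turned
Q: the lock opens
We have P → Q and P is true.
By modus ponens, Q must be true.

The lock opens


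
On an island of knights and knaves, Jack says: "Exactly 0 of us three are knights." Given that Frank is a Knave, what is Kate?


Jack claims exactly 0 knights among Jack, Frank, Kate.
Given: Frank is a Knave.

Case 1: Jack is a Knight (tells truth)
  Then exactly 0 of the three are knights.
  Counting Jack, Frank: 1 knight(s) so far. Need -1 more → impossible.
Case 2: Jack is a Knave (lies)
  Then the count is NOT 0.
  If Kate = Knave, count = 0 = 0 → claim would be true, contradicts lie.
  If Kate = Knight, count = 1 ≠ 0 → lie confirmed ✓

Kate is a Knight.

Knight


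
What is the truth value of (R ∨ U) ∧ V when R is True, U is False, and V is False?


R = True, U = False, V = False
Step 1: R ∨ U = True OR False = True
Step 2: True ∧ V = True AND False = False
OR is true when at least one operand is true; AND requires both.

False


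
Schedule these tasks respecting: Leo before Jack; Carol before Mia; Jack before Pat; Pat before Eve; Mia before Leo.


Constraints: Leo before Jack; Carol before Mia; Jack before Pat; Pat before Eve; Mia before Leo
Method: repeatedly schedule the remaining task that has no remaining task required before it.
  Step 1: remaining {Eve, Carol, Mia, Jack, Leo, Pat}; every task except Carol still has a predecessor pending → schedule Carol.
  Step 2: remaining {Eve, Mia, Jack, Leo, Pat}; every task except Mia still has a predecessor pending → schedule Mia.
  Step 3: remaining {Eve, Jack, Leo, Pat}; every task except Leo still has a predecessor pending → schedule Leo.
  Step 4: remaining {Eve, Jack, Pat}; every task except Jack still has a predecessor pending → schedule Jack.
  Step 5: remaining {Eve, Pat}; every task except Pat still has a predecessor pending → schedule Pat.
  Step 6: only Eve remains → schedule Eve.
Resulting order:

Carol → Mia → Leo → Jack → Pat → Eve
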